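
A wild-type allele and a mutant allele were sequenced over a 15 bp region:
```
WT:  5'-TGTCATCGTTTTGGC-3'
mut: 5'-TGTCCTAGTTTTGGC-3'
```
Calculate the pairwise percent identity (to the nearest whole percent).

87%

Mismatches at positions 5, 7 (1-based): 2 of 15.
Identical positions: 13/15 = 86.67% → 87%.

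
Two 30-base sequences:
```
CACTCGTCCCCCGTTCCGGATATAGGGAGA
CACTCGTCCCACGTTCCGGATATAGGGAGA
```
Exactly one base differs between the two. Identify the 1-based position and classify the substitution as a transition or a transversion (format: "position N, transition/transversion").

position 11, transversion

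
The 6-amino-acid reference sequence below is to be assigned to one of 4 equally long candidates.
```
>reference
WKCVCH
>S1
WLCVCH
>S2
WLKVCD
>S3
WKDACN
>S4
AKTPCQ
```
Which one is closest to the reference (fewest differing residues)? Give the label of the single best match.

S1

Hamming distances to reference — S1: 1; S2: 3; S3: 3; S4: 4.
Smallest is S1 with 1 mismatch.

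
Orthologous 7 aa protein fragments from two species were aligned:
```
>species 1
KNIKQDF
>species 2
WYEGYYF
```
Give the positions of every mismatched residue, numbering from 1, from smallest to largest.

1, 2, 3, 4, 5, 6

Scanning 1-based: 1: K/W; 2: N/Y; 3: I/E; 4: K/G; 5: Q/Y; 6: D/Y.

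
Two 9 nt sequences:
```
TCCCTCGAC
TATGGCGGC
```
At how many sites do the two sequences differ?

5

The sequences differ at sites 2, 3, 4, 5, 8 (1-based) — 5 in total.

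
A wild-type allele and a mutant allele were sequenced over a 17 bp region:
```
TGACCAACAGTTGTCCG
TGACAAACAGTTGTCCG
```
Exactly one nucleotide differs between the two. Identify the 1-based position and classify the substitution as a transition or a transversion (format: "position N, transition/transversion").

Position 5 changes C→A. C is a pyrimidine and A is a purine, so this is a transversion.

position 5, transversion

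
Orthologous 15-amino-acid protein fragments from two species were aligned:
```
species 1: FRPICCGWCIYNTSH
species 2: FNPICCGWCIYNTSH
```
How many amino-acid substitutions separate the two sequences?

1

Comparing position by position, 1 residue differs: 2 (R/N).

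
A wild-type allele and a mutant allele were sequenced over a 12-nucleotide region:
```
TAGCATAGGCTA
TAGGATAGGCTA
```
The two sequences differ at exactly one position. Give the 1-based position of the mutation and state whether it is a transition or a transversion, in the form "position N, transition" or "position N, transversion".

The sequences differ only at position 4: C→G (pyrimidine→purine), a transversion.

position 4, transversion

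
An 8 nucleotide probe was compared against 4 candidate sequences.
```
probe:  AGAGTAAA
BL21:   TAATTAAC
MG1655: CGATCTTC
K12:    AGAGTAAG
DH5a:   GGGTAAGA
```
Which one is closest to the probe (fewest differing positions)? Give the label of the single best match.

Hamming distances to probe — BL21: 4; MG1655: 6; K12: 1; DH5a: 5.
Smallest is K12 with 1 mismatch.

K12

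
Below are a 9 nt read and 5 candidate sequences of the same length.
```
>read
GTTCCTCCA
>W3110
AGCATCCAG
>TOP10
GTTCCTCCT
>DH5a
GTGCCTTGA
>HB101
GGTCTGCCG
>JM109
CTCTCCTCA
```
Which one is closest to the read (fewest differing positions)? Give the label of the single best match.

TOP10

W3110 differs at 8 positions; TOP10 differs at 1 position; DH5a differs at 3 positions; HB101 differs at 4 positions; JM109 differs at 5 positions. The closest is TOP10.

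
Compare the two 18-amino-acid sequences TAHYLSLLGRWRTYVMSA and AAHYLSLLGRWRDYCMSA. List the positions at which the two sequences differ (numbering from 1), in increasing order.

Scanning 1-based: 1: T/A; 13: T/D; 15: V/C.

1, 13, 15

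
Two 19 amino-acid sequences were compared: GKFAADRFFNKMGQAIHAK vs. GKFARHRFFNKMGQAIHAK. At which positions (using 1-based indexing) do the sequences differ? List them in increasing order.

Differences at position 5 (A→R), position 6 (D→H).

5, 6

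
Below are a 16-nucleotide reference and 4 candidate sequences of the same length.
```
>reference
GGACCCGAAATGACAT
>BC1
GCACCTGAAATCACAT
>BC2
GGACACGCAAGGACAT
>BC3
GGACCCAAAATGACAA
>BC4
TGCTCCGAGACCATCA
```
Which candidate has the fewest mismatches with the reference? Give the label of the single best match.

BC3

Hamming distances to reference — BC1: 3; BC2: 3; BC3: 2; BC4: 9.
Smallest is BC3 with 2 mismatches.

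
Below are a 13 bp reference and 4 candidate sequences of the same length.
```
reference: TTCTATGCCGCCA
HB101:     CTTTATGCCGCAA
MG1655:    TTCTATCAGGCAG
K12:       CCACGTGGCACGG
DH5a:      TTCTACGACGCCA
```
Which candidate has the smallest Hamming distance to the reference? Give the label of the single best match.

DH5a

Hamming distances to reference — HB101: 3; MG1655: 5; K12: 9; DH5a: 2.
Smallest is DH5a with 2 mismatches.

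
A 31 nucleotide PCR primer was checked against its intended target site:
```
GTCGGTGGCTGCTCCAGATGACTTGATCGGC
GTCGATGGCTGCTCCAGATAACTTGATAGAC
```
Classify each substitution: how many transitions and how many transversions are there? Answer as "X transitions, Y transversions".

Transitions (purine↔purine or pyrimidine↔pyrimidine): 5 G→A, 20 G→A, 30 G→A.
Transversions (purine↔pyrimidine): 28 C→A.

3 transitions, 1 transversion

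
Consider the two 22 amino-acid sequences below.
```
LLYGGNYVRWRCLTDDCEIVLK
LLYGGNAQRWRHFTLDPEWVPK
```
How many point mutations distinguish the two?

The sequences differ at residues 7, 8, 12, 13, 15, 17, 19, 21 (1-based) — 8 in total.

8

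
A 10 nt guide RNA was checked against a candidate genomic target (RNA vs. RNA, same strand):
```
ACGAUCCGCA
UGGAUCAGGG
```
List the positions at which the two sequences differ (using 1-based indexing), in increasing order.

1, 2, 7, 9, 10

Differences at position 1 (A→U), position 2 (C→G), position 7 (C→A), position 9 (C→G), position 10 (A→G).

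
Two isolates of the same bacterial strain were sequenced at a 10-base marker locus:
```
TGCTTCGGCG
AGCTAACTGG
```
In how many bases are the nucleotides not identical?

6

Comparing position by position, 6 bases differ: 1 (T/A), 5 (T/A), 6 (C/A), 7 (G/C), 8 (G/T), 9 (C/G).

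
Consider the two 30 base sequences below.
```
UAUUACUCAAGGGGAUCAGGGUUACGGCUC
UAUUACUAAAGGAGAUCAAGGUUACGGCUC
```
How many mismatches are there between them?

Comparing position by position, 3 positions differ: 8 (C/A), 13 (G/A), 19 (G/A).

3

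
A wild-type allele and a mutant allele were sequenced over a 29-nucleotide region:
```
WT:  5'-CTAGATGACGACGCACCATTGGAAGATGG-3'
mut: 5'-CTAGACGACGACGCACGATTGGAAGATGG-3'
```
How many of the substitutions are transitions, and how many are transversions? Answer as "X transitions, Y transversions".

Transitions (purine↔purine or pyrimidine↔pyrimidine): 6 T→C.
Transversions (purine↔pyrimidine): 17 C→G.

1 transition, 1 transversion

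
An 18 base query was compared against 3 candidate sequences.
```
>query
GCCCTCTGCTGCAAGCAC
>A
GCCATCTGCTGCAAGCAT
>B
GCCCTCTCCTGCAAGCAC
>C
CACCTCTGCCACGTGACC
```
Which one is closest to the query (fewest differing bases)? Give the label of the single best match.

B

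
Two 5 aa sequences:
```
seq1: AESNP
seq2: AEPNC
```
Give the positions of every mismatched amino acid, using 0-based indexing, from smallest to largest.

2, 4

Differences at position 2 (S→P), position 4 (P→C).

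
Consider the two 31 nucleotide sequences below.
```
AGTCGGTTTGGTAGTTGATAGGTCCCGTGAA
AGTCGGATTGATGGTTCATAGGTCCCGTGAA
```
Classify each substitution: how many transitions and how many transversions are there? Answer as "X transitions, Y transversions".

Mismatches (1-based):
site 7: T→A (pyrimidine→purine, transversion)
site 11: G→A (purine→purine, transition)
site 13: A→G (purine→purine, transition)
site 17: G→C (purine→pyrimidine, transversion)

2 transitions, 2 transversions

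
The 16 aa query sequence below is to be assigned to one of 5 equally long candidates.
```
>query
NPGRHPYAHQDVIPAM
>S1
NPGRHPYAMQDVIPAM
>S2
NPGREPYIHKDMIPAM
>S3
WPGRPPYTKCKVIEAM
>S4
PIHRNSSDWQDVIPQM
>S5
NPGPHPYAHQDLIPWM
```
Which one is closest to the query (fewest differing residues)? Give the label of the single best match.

S1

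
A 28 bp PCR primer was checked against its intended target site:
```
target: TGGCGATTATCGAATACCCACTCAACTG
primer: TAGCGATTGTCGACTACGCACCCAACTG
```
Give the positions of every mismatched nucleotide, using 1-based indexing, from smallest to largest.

2, 9, 14, 18, 22

Differences at position 2 (G→A), position 9 (A→G), position 14 (A→C), position 18 (C→G), position 22 (T→C).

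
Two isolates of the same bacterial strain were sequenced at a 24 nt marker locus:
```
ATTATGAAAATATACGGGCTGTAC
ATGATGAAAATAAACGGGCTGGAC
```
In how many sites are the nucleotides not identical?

Mismatches (1-based): site 3: T→G; site 13: T→A; site 22: T→G.

3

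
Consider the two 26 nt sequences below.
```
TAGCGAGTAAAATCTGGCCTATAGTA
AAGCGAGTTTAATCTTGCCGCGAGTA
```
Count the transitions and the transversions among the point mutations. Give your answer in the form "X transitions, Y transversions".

Transitions (purine↔purine or pyrimidine↔pyrimidine): none.
Transversions (purine↔pyrimidine): 1 T→A, 9 A→T, 10 A→T, 16 G→T, 20 T→G, 21 A→C, 22 T→G.

0 transitions, 7 transversions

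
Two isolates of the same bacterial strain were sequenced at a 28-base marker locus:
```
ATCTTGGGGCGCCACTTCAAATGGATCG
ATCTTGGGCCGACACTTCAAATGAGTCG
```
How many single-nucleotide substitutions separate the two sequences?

Mismatches (1-based): base 9: G→C; base 12: C→A; base 24: G→A; base 25: A→G.

4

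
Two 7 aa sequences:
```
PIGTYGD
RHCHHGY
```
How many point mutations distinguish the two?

6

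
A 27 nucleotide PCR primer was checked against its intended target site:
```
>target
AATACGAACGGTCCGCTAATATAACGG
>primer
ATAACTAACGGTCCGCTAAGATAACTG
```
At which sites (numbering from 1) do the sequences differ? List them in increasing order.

Differences at site 2 (A→T), site 3 (T→A), site 6 (G→T), site 20 (T→G), site 26 (G→T).

2, 3, 6, 20, 26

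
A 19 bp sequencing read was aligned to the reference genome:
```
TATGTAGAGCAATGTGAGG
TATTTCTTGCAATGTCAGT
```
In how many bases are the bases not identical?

Mismatches (1-based): base 4: G→T; base 6: A→C; base 7: G→T; base 8: A→T; base 16: G→C; base 19: G→T.

6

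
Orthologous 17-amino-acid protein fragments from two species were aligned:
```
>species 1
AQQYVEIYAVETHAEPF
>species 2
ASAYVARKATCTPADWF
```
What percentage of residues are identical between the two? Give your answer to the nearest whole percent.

41%

Mismatches at positions 2, 3, 6, 7, 8, 10, 11, 13, 15, 16 (1-based): 10 of 17.
Identical positions: 7/17 = 41.18% → 41%.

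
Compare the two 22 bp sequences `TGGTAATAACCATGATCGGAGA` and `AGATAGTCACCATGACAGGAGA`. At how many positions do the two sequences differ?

Comparing position by position, 6 positions differ: 1 (T/A), 3 (G/A), 6 (A/G), 8 (A/C), 16 (T/C), 17 (C/A).

6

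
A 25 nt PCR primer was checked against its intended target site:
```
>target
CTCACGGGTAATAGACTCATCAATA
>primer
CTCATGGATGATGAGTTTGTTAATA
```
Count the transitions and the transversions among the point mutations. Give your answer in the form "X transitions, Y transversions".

Mismatches (1-based):
site 5: C→T (pyrimidine→pyrimidine, transition)
site 8: G→A (purine→purine, transition)
site 10: A→G (purine→purine, transition)
site 13: A→G (purine→purine, transition)
site 14: G→A (purine→purine, transition)
site 15: A→G (purine→purine, transition)
site 16: C→T (pyrimidine→pyrimidine, transition)
site 18: C→T (pyrimidine→pyrimidine, transition)
site 19: A→G (purine→purine, transition)
site 21: C→T (pyrimidine→pyrimidine, transition)

10 transitions, 0 transversions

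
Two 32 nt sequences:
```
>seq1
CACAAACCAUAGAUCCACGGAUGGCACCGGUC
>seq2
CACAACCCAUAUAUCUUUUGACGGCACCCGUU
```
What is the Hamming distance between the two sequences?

9

The sequences differ at sites 6, 12, 16, 17, 18, 19, 22, 29, 32 (1-based) — 9 in total.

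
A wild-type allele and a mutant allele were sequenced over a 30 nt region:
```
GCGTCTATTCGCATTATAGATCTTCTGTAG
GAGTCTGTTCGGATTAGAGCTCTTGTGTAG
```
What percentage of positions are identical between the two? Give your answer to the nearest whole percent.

80%

6 positions differ (2, 7, 12, 17, 20, 25), so 24 of 30 match: 24/30 = 80%.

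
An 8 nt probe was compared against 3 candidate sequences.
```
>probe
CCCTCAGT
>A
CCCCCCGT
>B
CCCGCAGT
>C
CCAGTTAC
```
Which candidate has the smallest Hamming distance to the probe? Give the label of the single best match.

A differs at 2 positions; B differs at 1 position; C differs at 6 positions. The closest is B.

B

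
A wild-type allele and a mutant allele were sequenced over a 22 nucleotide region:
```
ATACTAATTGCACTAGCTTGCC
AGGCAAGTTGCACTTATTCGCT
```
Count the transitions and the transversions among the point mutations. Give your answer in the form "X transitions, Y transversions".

6 transitions, 3 transversions

Mismatches (1-based):
base 2: T→G (pyrimidine→purine, transversion)
base 3: A→G (purine→purine, transition)
base 5: T→A (pyrimidine→purine, transversion)
base 7: A→G (purine→purine, transition)
base 15: A→T (purine→pyrimidine, transversion)
base 16: G→A (purine→purine, transition)
base 17: C→T (pyrimidine→pyrimidine, transition)
base 19: T→C (pyrimidine→pyrimidine, transition)
base 22: C→T (pyrimidine→pyrimidine, transition)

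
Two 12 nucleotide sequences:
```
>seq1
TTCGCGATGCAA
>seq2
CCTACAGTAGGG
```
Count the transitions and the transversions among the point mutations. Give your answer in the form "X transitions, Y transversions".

9 transitions, 1 transversion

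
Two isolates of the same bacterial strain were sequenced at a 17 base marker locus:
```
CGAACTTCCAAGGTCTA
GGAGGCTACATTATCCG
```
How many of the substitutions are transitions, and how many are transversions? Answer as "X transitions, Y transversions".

5 transitions, 5 transversions

Mismatches (1-based):
site 1: C→G (pyrimidine→purine, transversion)
site 4: A→G (purine→purine, transition)
site 5: C→G (pyrimidine→purine, transversion)
site 6: T→C (pyrimidine→pyrimidine, transition)
site 8: C→A (pyrimidine→purine, transversion)
site 11: A→T (purine→pyrimidine, transversion)
site 12: G→T (purine→pyrimidine, transversion)
site 13: G→A (purine→purine, transition)
site 16: T→C (pyrimidine→pyrimidine, transition)
site 17: A→G (purine→purine, transition)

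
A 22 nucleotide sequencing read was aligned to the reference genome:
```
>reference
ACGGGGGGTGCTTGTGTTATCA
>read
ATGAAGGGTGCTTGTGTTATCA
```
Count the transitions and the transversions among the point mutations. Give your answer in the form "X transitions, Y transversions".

Transitions (purine↔purine or pyrimidine↔pyrimidine): 2 C→T, 4 G→A, 5 G→A.
Transversions (purine↔pyrimidine): none.

3 transitions, 0 transversions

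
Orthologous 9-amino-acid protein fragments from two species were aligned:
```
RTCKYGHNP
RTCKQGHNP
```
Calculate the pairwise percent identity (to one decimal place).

88.9%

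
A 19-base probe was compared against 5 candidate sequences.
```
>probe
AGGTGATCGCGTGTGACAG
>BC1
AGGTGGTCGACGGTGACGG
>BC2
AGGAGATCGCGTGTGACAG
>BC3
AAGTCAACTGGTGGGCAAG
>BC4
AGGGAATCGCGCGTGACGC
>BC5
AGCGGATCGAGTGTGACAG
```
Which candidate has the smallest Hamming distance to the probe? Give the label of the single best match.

BC1 differs at 5 positions; BC2 differs at 1 position; BC3 differs at 8 positions; BC4 differs at 5 positions; BC5 differs at 3 positions. The closest is BC2.

BC2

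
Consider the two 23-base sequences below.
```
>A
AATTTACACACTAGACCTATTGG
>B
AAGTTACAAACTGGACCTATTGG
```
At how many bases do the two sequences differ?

3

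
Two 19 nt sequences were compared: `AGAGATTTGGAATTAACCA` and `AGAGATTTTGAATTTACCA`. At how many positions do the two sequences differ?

2

Comparing position by position, 2 positions differ: 9 (G/T), 15 (A/T).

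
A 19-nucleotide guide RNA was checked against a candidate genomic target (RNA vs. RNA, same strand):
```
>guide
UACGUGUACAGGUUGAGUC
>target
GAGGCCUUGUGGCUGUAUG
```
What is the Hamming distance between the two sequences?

The sequences differ at bases 1, 3, 5, 6, 8, 9, 10, 13, 16, 17, 19 (1-based) — 11 in total.

11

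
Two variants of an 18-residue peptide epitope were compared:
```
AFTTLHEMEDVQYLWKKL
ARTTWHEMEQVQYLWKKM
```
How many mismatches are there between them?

Comparing position by position, 4 positions differ: 2 (F/R), 5 (L/W), 10 (D/Q), 18 (L/M).

4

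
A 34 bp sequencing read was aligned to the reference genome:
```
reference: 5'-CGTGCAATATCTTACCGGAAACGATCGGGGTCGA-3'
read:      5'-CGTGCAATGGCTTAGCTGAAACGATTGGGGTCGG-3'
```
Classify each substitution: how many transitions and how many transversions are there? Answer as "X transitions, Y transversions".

3 transitions, 3 transversions

Transitions (purine↔purine or pyrimidine↔pyrimidine): 9 A→G, 26 C→T, 34 A→G.
Transversions (purine↔pyrimidine): 10 T→G, 15 C→G, 17 G→T.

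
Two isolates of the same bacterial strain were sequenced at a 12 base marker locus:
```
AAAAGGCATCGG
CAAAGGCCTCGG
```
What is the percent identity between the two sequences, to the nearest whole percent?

83%

Mismatches at positions 1, 8 (1-based): 2 of 12.
Identical positions: 10/12 = 83.33% → 83%.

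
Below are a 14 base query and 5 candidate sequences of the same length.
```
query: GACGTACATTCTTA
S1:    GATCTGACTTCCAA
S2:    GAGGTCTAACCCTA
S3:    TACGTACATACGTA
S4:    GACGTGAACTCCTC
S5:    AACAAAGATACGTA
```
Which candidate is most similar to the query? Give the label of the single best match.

S3

S1 differs at 7 bases; S2 differs at 6 bases; S3 differs at 3 bases; S4 differs at 5 bases; S5 differs at 6 bases. The closest is S3.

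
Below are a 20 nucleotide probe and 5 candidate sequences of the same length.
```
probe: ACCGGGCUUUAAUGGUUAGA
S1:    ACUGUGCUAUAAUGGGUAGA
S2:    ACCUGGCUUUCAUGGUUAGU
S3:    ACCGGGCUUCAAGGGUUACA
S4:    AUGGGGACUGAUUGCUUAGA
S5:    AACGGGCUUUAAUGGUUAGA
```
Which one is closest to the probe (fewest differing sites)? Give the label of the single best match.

S5

Hamming distances to probe — S1: 4; S2: 3; S3: 3; S4: 7; S5: 1.
Smallest is S5 with 1 mismatch.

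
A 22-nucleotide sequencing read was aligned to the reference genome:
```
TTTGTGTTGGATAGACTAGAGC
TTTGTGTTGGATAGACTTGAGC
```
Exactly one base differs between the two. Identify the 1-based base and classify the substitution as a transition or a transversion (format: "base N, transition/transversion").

base 18, transversion

The sequences differ only at base 18: A→T (purine→pyrimidine), a transversion.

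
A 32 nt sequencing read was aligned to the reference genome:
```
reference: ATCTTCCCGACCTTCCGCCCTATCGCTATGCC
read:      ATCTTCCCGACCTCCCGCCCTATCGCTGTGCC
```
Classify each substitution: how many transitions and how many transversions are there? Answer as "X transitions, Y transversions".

Mismatches (1-based):
base 14: T→C (pyrimidine→pyrimidine, transition)
base 28: A→G (purine→purine, transition)

2 transitions, 0 transversions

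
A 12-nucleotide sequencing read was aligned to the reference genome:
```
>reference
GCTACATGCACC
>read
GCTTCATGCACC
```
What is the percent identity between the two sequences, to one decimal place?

91.7%

1 position differs (4), so 11 of 12 match: 11/12 = 91.67%.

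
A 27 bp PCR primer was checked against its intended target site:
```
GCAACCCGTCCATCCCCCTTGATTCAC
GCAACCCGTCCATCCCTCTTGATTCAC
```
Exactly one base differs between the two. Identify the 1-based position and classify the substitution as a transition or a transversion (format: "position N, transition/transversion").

The sequences differ only at position 17: C→T (pyrimidine→pyrimidine), a transition.

position 17, transition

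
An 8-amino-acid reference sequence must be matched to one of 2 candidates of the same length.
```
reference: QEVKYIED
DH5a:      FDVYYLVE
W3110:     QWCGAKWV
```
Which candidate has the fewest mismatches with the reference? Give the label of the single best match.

DH5a differs at 6 positions; W3110 differs at 7 positions. The closest is DH5a.

DH5a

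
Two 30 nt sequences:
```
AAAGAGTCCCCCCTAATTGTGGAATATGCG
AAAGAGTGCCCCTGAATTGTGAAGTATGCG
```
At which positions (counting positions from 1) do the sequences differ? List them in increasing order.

8, 13, 14, 22, 24

Differences at position 8 (C→G), position 13 (C→T), position 14 (T→G), position 22 (G→A), position 24 (A→G).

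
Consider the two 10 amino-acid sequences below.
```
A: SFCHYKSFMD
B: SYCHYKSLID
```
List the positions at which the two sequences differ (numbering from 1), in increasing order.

Scanning 1-based: 2: F/Y; 8: F/L; 9: M/I.

2, 8, 9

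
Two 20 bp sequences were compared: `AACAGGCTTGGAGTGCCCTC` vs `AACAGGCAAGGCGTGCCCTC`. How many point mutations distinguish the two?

Mismatches (1-based): position 8: T→A; position 9: T→A; position 12: A→C.

3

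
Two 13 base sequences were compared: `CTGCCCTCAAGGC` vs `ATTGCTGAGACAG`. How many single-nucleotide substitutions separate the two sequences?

Comparing position by position, 10 sites differ: 1 (C/A), 3 (G/T), 4 (C/G), 6 (C/T), 7 (T/G), 8 (C/A), 9 (A/G), 11 (G/C), 12 (G/A), 13 (C/G).

10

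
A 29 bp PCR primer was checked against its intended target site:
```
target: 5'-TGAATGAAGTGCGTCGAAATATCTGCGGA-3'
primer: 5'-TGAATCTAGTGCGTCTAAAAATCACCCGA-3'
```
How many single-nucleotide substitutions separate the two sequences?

Mismatches (1-based): site 6: G→C; site 7: A→T; site 16: G→T; site 20: T→A; site 24: T→A; site 25: G→C; site 27: G→C.

7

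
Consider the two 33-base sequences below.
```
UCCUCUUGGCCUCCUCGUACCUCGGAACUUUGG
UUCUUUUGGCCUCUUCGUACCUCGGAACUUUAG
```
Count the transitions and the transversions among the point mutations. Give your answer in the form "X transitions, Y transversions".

Mismatches (1-based):
site 2: C→U (pyrimidine→pyrimidine, transition)
site 5: C→U (pyrimidine→pyrimidine, transition)
site 14: C→U (pyrimidine→pyrimidine, transition)
site 32: G→A (purine→purine, transition)

4 transitions, 0 transversions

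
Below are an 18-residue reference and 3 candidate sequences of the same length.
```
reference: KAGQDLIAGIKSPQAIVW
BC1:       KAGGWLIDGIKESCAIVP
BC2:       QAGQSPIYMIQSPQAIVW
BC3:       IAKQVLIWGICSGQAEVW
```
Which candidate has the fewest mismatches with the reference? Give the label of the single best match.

BC2

Hamming distances to reference — BC1: 7; BC2: 6; BC3: 7.
Smallest is BC2 with 6 mismatches.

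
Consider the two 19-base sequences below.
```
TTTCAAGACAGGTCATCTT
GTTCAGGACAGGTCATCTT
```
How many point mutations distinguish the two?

2

The sequences differ at positions 1, 6 (1-based) — 2 in total.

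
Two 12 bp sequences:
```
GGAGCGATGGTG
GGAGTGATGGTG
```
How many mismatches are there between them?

Mismatches (1-based): site 5: C→T.

1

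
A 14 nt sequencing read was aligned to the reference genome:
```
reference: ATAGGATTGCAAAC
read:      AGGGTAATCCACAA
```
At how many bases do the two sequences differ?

Comparing position by position, 7 bases differ: 2 (T/G), 3 (A/G), 5 (G/T), 7 (T/A), 9 (G/C), 12 (A/C), 14 (C/A).

7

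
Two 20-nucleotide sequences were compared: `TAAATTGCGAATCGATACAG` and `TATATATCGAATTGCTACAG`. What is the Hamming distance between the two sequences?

5

The sequences differ at bases 3, 6, 7, 13, 15 (1-based) — 5 in total.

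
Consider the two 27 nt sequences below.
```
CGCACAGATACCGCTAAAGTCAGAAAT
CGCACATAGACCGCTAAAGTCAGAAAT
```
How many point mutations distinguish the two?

Mismatches (1-based): site 7: G→T; site 9: T→G.

2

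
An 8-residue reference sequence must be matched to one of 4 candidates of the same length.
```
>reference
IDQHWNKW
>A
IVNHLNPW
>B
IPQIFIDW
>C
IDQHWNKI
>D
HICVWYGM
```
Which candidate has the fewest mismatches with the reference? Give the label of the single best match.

C

Hamming distances to reference — A: 4; B: 5; C: 1; D: 7.
Smallest is C with 1 mismatch.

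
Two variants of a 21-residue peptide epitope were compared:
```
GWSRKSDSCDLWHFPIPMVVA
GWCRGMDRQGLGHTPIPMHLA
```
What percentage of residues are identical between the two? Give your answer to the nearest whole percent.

52%

Mismatches at positions 3, 5, 6, 8, 9, 10, 12, 14, 19, 20 (1-based): 10 of 21.
Identical positions: 11/21 = 52.38% → 52%.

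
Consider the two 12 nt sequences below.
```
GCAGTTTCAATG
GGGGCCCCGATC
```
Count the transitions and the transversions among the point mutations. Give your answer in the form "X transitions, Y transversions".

Mismatches (1-based):
site 2: C→G (pyrimidine→purine, transversion)
site 3: A→G (purine→purine, transition)
site 5: T→C (pyrimidine→pyrimidine, transition)
site 6: T→C (pyrimidine→pyrimidine, transition)
site 7: T→C (pyrimidine→pyrimidine, transition)
site 9: A→G (purine→purine, transition)
site 12: G→C (purine→pyrimidine, transversion)

5 transitions, 2 transversions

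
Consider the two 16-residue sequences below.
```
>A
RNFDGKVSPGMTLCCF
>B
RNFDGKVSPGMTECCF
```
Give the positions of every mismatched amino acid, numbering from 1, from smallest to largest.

Differences at position 13 (L→E).

13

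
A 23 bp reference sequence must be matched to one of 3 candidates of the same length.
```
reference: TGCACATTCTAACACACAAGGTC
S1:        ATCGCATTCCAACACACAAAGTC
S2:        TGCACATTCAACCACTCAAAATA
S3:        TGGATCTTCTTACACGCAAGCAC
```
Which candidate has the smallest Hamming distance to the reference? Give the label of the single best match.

S1

Hamming distances to reference — S1: 5; S2: 6; S3: 7.
Smallest is S1 with 5 mismatches.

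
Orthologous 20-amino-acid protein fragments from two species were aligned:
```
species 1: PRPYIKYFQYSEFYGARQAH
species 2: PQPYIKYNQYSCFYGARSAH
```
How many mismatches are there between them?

4

Mismatches (1-based): position 2: R→Q; position 8: F→N; position 12: E→C; position 18: Q→S.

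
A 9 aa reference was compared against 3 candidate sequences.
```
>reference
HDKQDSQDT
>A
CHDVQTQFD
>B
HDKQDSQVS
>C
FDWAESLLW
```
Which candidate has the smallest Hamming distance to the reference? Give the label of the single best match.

B

A differs at 8 positions; B differs at 2 positions; C differs at 7 positions. The closest is B.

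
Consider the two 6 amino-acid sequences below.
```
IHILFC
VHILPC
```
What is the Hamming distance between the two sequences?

2

The sequences differ at residues 1, 5 (1-based) — 2 in total.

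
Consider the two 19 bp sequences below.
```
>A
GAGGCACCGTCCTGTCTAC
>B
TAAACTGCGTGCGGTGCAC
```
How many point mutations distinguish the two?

9

The sequences differ at bases 1, 3, 4, 6, 7, 11, 13, 16, 17 (1-based) — 9 in total.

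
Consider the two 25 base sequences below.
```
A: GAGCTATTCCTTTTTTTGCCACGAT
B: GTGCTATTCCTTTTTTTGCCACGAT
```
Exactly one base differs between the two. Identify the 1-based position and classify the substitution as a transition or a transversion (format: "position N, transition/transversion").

Position 2 changes A→T. A is a purine and T is a pyrimidine, so this is a transversion.

position 2, transversion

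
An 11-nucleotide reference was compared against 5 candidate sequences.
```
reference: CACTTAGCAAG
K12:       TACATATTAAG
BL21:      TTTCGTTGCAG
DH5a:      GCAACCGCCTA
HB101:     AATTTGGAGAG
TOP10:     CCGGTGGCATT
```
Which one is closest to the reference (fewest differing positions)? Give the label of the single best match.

K12

Hamming distances to reference — K12: 4; BL21: 9; DH5a: 9; HB101: 5; TOP10: 6.
Smallest is K12 with 4 mismatches.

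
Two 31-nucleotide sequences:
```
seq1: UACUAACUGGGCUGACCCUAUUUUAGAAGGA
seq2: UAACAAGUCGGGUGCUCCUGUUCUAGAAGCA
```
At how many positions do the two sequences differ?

Comparing position by position, 10 positions differ: 3 (C/A), 4 (U/C), 7 (C/G), 9 (G/C), 12 (C/G), 15 (A/C), 16 (C/U), 20 (A/G), 23 (U/C), 30 (G/C).

10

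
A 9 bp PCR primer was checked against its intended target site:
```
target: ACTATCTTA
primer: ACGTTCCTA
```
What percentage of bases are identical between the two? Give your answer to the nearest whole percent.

67%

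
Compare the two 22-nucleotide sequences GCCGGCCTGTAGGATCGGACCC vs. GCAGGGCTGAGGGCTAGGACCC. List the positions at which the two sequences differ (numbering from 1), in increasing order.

3, 6, 10, 11, 14, 16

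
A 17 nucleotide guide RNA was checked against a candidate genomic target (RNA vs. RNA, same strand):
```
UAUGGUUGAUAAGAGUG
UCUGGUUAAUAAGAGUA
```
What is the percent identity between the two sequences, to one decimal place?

Mismatches at positions 2, 8, 17 (1-based): 3 of 17.
Identical positions: 14/17 = 82.35% → 82.4%.

82.4%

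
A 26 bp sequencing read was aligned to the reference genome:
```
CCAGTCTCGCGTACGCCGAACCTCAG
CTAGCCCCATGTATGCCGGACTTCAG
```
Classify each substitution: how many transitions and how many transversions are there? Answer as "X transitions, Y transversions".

Transitions (purine↔purine or pyrimidine↔pyrimidine): 2 C→T, 5 T→C, 7 T→C, 9 G→A, 10 C→T, 14 C→T, 19 A→G, 22 C→T.
Transversions (purine↔pyrimidine): none.

8 transitions, 0 transversions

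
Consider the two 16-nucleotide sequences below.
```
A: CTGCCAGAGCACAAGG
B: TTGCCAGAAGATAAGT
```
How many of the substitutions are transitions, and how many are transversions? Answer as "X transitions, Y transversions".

Mismatches (1-based):
site 1: C→T (pyrimidine→pyrimidine, transition)
site 9: G→A (purine→purine, transition)
site 10: C→G (pyrimidine→purine, transversion)
site 12: C→T (pyrimidine→pyrimidine, transition)
site 16: G→T (purine→pyrimidine, transversion)

3 transitions, 2 transversions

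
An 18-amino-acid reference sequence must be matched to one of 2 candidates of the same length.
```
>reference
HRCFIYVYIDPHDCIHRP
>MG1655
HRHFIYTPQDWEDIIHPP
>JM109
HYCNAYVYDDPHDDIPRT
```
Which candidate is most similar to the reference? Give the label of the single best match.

JM109

MG1655 differs at 8 residues; JM109 differs at 7 residues. The closest is JM109.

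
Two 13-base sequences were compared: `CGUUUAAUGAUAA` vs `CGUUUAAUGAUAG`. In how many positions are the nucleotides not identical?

1

Mismatches (1-based): position 13: A→G.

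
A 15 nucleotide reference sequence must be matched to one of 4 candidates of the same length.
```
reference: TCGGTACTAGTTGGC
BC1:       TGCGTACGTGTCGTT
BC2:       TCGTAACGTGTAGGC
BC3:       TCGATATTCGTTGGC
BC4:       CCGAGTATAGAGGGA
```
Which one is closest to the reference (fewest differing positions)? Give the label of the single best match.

BC3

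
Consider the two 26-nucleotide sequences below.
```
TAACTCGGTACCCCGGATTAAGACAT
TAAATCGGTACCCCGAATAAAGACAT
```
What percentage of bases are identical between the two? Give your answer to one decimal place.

3 positions differ (4, 16, 19), so 23 of 26 match: 23/26 = 88.46%.

88.5%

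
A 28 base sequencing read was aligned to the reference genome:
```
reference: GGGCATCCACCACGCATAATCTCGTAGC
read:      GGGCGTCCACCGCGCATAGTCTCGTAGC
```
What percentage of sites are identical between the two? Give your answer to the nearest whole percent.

3 positions differ (5, 12, 19), so 25 of 28 match: 25/28 = 89.29%.

89%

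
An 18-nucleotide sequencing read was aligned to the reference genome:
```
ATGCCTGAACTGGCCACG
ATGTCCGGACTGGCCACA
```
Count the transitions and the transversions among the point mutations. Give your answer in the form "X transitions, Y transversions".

Mismatches (1-based):
position 4: C→T (pyrimidine→pyrimidine, transition)
position 6: T→C (pyrimidine→pyrimidine, transition)
position 8: A→G (purine→purine, transition)
position 18: G→A (purine→purine, transition)

4 transitions, 0 transversions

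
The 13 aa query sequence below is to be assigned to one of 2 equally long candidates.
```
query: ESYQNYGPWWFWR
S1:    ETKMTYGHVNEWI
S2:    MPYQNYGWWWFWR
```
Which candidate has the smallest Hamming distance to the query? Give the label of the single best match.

S2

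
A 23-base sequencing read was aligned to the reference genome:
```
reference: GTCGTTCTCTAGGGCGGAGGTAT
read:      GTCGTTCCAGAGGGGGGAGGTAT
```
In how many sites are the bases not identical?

4

Mismatches (1-based): site 8: T→C; site 9: C→A; site 10: T→G; site 15: C→G.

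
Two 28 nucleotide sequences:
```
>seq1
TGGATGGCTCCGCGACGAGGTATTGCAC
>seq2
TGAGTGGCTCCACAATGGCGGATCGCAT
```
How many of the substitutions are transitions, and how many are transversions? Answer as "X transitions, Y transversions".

Mismatches (1-based):
site 3: G→A (purine→purine, transition)
site 4: A→G (purine→purine, transition)
site 12: G→A (purine→purine, transition)
site 14: G→A (purine→purine, transition)
site 16: C→T (pyrimidine→pyrimidine, transition)
site 18: A→G (purine→purine, transition)
site 19: G→C (purine→pyrimidine, transversion)
site 21: T→G (pyrimidine→purine, transversion)
site 24: T→C (pyrimidine→pyrimidine, transition)
site 28: C→T (pyrimidine→pyrimidine, transition)

8 transitions, 2 transversions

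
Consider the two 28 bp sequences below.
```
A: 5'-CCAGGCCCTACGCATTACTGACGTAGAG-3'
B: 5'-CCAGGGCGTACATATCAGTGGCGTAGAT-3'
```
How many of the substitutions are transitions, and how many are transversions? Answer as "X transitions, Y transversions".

4 transitions, 4 transversions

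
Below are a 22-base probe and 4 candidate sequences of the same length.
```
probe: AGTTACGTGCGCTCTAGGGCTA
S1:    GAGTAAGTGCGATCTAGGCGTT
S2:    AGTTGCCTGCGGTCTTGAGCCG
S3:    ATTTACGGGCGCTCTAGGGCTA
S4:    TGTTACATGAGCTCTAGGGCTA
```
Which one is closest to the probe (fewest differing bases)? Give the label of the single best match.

S3

S1 differs at 8 bases; S2 differs at 7 bases; S3 differs at 2 bases; S4 differs at 3 bases. The closest is S3.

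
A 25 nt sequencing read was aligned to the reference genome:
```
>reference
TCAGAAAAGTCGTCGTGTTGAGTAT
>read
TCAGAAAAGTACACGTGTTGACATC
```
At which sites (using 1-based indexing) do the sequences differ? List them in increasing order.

Scanning 1-based: 11: C/A; 12: G/C; 13: T/A; 22: G/C; 23: T/A; 24: A/T; 25: T/C.

11, 12, 13, 22, 23, 24, 25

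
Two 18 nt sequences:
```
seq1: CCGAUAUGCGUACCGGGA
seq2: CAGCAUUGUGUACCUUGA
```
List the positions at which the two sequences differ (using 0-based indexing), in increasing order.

Differences at position 1 (C→A), position 3 (A→C), position 4 (U→A), position 5 (A→U), position 8 (C→U), position 14 (G→U), position 15 (G→U).

1, 3, 4, 5, 8, 14, 15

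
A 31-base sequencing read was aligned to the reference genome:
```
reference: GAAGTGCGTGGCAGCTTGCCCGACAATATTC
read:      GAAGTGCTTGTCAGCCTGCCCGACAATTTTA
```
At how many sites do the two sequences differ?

5

The sequences differ at sites 8, 11, 16, 28, 31 (1-based) — 5 in total.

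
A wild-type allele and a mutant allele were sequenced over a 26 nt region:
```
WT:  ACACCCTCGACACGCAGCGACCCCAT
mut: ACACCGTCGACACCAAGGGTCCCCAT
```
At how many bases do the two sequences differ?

5

The sequences differ at bases 6, 14, 15, 18, 20 (1-based) — 5 in total.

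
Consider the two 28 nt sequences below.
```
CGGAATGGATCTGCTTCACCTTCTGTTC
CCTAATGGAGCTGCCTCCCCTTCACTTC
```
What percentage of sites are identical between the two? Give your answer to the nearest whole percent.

75%

Mismatches at positions 2, 3, 10, 15, 18, 24, 25 (1-based): 7 of 28.
Identical positions: 21/28 = 75% → 75%.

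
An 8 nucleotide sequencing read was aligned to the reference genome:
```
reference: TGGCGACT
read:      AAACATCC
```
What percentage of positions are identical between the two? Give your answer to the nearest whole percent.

Mismatches at positions 1, 2, 3, 5, 6, 8 (1-based): 6 of 8.
Identical positions: 2/8 = 25% → 25%.

25%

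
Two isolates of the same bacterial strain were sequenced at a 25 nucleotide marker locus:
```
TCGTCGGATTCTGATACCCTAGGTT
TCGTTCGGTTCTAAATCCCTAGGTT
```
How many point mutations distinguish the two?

6

The sequences differ at positions 5, 6, 8, 13, 15, 16 (1-based) — 6 in total.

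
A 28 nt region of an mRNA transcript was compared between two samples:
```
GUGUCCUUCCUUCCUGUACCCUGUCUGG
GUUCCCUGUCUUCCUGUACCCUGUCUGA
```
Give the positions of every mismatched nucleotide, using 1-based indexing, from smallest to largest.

3, 4, 8, 9, 28

Differences at position 3 (G→U), position 4 (U→C), position 8 (U→G), position 9 (C→U), position 28 (G→A).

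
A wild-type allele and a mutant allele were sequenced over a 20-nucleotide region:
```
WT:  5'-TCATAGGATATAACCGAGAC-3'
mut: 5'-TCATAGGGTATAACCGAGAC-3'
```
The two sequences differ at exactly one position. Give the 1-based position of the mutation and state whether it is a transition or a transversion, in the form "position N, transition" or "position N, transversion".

position 8, transition

Position 8 changes A→G. A is a purine and G is a purine, so this is a transition.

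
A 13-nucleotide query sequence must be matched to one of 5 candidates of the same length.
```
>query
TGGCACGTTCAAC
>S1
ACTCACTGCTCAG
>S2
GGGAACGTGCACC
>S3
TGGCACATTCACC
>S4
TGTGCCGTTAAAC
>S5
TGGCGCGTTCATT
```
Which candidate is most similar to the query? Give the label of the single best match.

S1 differs at 9 positions; S2 differs at 4 positions; S3 differs at 2 positions; S4 differs at 4 positions; S5 differs at 3 positions. The closest is S3.

S3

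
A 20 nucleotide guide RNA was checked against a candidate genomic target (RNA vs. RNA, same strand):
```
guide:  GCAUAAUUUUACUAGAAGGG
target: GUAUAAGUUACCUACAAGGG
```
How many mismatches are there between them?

5

The sequences differ at sites 2, 7, 10, 11, 15 (1-based) — 5 in total.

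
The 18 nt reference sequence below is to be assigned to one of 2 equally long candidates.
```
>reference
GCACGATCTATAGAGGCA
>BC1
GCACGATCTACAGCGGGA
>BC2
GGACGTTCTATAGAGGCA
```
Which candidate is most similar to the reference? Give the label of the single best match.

BC2

BC1 differs at 3 positions; BC2 differs at 2 positions. The closest is BC2.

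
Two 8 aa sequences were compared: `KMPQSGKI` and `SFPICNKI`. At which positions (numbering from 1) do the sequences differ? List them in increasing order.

1, 2, 4, 5, 6

Differences at position 1 (K→S), position 2 (M→F), position 4 (Q→I), position 5 (S→C), position 6 (G→N).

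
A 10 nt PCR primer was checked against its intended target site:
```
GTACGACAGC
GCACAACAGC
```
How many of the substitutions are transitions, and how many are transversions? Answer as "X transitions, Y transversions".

Mismatches (1-based):
site 2: T→C (pyrimidine→pyrimidine, transition)
site 5: G→A (purine→purine, transition)

2 transitions, 0 transversions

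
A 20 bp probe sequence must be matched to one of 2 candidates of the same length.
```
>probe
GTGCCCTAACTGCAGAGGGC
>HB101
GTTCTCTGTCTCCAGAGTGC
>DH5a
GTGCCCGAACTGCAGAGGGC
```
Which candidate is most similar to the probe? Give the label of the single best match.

HB101 differs at 6 bases; DH5a differs at 1 base. The closest is DH5a.

DH5a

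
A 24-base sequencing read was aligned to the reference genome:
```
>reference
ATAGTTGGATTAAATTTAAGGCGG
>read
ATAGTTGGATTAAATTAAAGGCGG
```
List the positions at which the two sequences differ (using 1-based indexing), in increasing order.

17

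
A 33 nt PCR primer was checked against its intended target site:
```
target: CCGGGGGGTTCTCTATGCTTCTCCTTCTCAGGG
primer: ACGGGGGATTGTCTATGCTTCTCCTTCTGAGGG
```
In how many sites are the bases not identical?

Comparing position by position, 4 sites differ: 1 (C/A), 8 (G/A), 11 (C/G), 29 (C/G).

4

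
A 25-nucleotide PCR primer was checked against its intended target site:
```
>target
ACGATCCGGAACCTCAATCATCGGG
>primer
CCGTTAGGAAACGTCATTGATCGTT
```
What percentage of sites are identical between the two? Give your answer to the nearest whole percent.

Mismatches at positions 1, 4, 6, 7, 9, 13, 17, 19, 24, 25 (1-based): 10 of 25.
Identical positions: 15/25 = 60% → 60%.

60%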